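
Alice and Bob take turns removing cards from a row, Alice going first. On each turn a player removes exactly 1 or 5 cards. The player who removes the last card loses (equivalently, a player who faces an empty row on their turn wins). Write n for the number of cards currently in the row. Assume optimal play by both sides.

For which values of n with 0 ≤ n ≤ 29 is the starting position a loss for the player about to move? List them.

1, 3, 5, 7, 9, 11, 13, 15, 17, 19, 21, 23, 25, 27, 29

Compute win/loss labels from the base case upward. A position with no move is W. Any other position is W if it can reach an L in one move, else L.
n=0: no move; the opponent has just taken the last card and therefore loses → W
n=1: L (sole option 0(W) is W)
n=2: W (go to 1, an L position)
n=3: L (sole option 2(W) is W)
n=4: W (go to 3, an L position)
n=5: L (options 4(W), 0(W) are all W)
n=6: W (go to 5, an L position)
n=7: L (options 6(W), 2(W) are all W)
n=8: W (go to 7, an L position)
n=9: L (options 8(W), 4(W) are all W)
n=10: W (go to 9, an L position)
n=11: L (options 10(W), 6(W) are all W)
n=12: W (go to 11, an L position)
n=13: L (options 12(W), 8(W) are all W)
n=14: W (go to 13, an L position)
n=15: L (options 14(W), 10(W) are all W)
n=16: W (go to 15, an L position)
n=17: L (options 16(W), 12(W) are all W)
n=18: W (go to 17, an L position)
n=19: L (options 18(W), 14(W) are all W)
n=20: W (go to 19, an L position)
n=21: L (options 20(W), 16(W) are all W)
n=22: W (go to 21, an L position)
n=23: L (options 22(W), 18(W) are all W)
n=24: W (go to 23, an L position)
n=25: L (options 24(W), 20(W) are all W)
n=26: W (go to 25, an L position)
n=27: L (options 26(W), 22(W) are all W)
n=28: W (go to 27, an L position)
n=29: L (options 28(W), 24(W) are all W)
The losing starting values of n are exactly the entries labelled L in this table (15 of them).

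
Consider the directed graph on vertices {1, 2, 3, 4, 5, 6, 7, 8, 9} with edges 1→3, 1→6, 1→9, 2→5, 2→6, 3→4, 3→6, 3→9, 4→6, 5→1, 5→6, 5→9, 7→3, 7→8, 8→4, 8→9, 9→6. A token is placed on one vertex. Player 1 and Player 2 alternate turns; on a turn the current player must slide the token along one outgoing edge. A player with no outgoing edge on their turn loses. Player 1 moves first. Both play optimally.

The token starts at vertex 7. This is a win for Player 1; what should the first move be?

Classify positions by backward induction: terminal positions (no move available) are L. From any other position, the mover wins iff some move reaches an L.
Every edge goes from a vertex to one that appears earlier in the order 6, 9, 4, 8, 3, 1, 7, 5, 2, so processing vertices in that order labels each vertex after all of its successors.
6: no outgoing edge → L
9: reaches L-position 6 → W
4: reaches L-position 6 → W
8: only reaches 4(W), 9(W), all W → L
3: reaches L-position 6 → W
1: reaches L-position 6 → W
7: reaches L-position 8 → W
5: reaches L-position 6 → W
2: reaches L-position 6 → W
From 7, the L positions reachable in one move are: 8.

Move to 8.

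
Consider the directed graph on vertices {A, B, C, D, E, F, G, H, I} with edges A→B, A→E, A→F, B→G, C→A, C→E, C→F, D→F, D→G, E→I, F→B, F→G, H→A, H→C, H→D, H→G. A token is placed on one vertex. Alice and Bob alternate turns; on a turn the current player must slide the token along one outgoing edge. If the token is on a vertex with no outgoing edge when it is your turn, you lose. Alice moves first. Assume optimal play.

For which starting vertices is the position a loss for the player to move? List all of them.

A, G, I

Label each position W (a win for the player to move) or L (a loss). A position with no legal move is L; any other position is W exactly when some move reaches an L, and L when every move reaches a W.
Every edge goes from a vertex to one that appears earlier in the order G, I, B, F, E, A, D, C, H, so processing vertices in that order labels each vertex after all of its successors.
G: no outgoing edge → L
I: no outgoing edge → L
B: →G(L), so W
F: →G(L), so W
E: →I(L), so W
A: →E(W), F(W), B(W) — all W, so L
D: →G(L), so W
C: →A(L), so W
H: →A(L), so W
The losing starting vertices are exactly the entries labelled L in this table (3 of them).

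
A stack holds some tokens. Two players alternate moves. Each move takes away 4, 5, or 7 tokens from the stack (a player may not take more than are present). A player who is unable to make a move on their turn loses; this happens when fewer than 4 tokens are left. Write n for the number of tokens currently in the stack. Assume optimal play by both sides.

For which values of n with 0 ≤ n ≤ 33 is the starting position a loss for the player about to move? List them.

0, 1, 2, 3, 11, 12, 13, 14, 22, 23, 24, 25, 33

Classify positions by backward induction: terminal positions (no move available) are L. From any other position, the mover wins iff some move reaches an L.
n=0: no move → L
n=1: no move → L
n=2: no move → L
n=3: no move → L
n=4: W (go to 0, an L position)
n=5: W (go to 1, an L position)
n=6: W (go to 2, an L position)
n=7: W (go to 3, an L position)
n=8: W (go to 3, an L position)
n=9: W (go to 2, an L position)
n=10: W (go to 3, an L position)
n=11: L (options 7(W), 6(W), 4(W) are all W)
n=12: L (options 8(W), 7(W), 5(W) are all W)
n=13: L (options 9(W), 8(W), 6(W) are all W)
n=14: L (options 10(W), 9(W), 7(W) are all W)
n=15: W (go to 11, an L position)
n=16: W (go to 12, an L position)
n=17: W (go to 13, an L position)
n=18: W (go to 14, an L position)
n=19: W (go to 14, an L position)
n=20: W (go to 13, an L position)
n=21: W (go to 14, an L position)
n=22: L (options 18(W), 17(W), 15(W) are all W)
n=23: L (options 19(W), 18(W), 16(W) are all W)
n=24: L (options 20(W), 19(W), 17(W) are all W)
n=25: L (options 21(W), 20(W), 18(W) are all W)
n=26: W (go to 22, an L position)
n=27: W (go to 23, an L position)
n=28: W (go to 24, an L position)
n=29: W (go to 25, an L position)
n=30: W (go to 25, an L position)
n=31: W (go to 24, an L position)
n=32: W (go to 25, an L position)
n=33: L (options 29(W), 28(W), 26(W) are all W)
Reading off the rows marked L gives the requested list; there are 13 such values of n.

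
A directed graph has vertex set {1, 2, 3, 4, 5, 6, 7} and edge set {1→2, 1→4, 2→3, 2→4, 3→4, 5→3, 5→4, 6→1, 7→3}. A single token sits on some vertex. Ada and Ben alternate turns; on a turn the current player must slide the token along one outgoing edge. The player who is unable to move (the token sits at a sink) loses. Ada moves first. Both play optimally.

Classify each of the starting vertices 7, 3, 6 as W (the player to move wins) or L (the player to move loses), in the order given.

Label each position W (a win for the player to move) or L (a loss). A position with no legal move is L; any other position is W exactly when some move reaches an L, and L when every move reaches a W.
Every edge goes from a vertex to one that appears earlier in the order 4, 3, 2, 1, 7, 6, 5, so processing vertices in that order labels each vertex after all of its successors.
4: no outgoing edge → L
3: W (go to 4, an L position)
2: W (go to 4, an L position)
1: W (go to 4, an L position)
7: L (sole option 3(W) is W)
6: L (sole option 1(W) is W)
5: W (go to 4, an L position)

7: L, 3: W, 6: L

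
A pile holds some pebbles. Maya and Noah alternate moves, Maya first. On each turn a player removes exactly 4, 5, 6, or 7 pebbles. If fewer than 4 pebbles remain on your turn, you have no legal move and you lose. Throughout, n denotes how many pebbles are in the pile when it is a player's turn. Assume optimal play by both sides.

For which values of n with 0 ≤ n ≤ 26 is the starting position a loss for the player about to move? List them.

0, 1, 2, 3, 11, 12, 13, 14, 22, 23, 24, 25

Label each position W (a win for the player to move) or L (a loss). A position with no legal move is L; any other position is W exactly when some move reaches an L, and L when every move reaches a W.
n=0: no move → L
n=1: no move → L
n=2: no move → L
n=3: no move → L
n=4: reaches L-position 0 → W
n=5: reaches L-position 1 → W
n=6: reaches L-position 2 → W
n=7: reaches L-position 3 → W
n=8: reaches L-position 3 → W
n=9: reaches L-position 3 → W
n=10: reaches L-position 3 → W
n=11: only reaches 7(W), 6(W), 5(W), 4(W), all W → L
n=12: only reaches 8(W), 7(W), 6(W), 5(W), all W → L
n=13: only reaches 9(W), 8(W), 7(W), 6(W), all W → L
n=14: only reaches 10(W), 9(W), 8(W), 7(W), all W → L
n=15: reaches L-position 11 → W
n=16: reaches L-position 12 → W
n=17: reaches L-position 13 → W
n=18: reaches L-position 14 → W
n=19: reaches L-position 14 → W
n=20: reaches L-position 14 → W
n=21: reaches L-position 14 → W
n=22: only reaches 18(W), 17(W), 16(W), 15(W), all W → L
n=23: only reaches 19(W), 18(W), 17(W), 16(W), all W → L
n=24: only reaches 20(W), 19(W), 18(W), 17(W), all W → L
n=25: only reaches 21(W), 20(W), 19(W), 18(W), all W → L
n=26: reaches L-position 22 → W
The losing starting values of n are exactly the entries labelled L in this table (12 of them).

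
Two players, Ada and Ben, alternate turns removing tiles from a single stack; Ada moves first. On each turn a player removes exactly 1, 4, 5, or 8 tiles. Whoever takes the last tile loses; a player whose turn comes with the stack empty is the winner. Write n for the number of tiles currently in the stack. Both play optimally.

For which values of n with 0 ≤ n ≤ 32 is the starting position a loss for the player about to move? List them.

Classify positions by backward induction: terminal positions (no move available) are W. From any other position, the mover wins iff some move reaches an L.
n=0: no move; the opponent has just taken the last tile and therefore loses → W
n=1: →0(W) only, which is W, so L
n=2: →1(L), so W
n=3: →2(W) only, which is W, so L
n=4: →3(L), so W
n=5: →1(L), so W
n=6: →1(L), so W
n=7: →3(L), so W
n=8: →3(L), so W
n=9: →1(L), so W
n=10: →9(W), 6(W), 5(W), 2(W) — all W, so L
n=11: →10(L), so W
n=12: →11(W), 8(W), 7(W), 4(W) — all W, so L
n=13: →12(L), so W
n=14: →10(L), so W
n=15: →10(L), so W
n=16: →12(L), so W
n=17: →12(L), so W
n=18: →10(L), so W
n=19: →18(W), 15(W), 14(W), 11(W) — all W, so L
n=20: →19(L), so W
n=21: →20(W), 17(W), 16(W), 13(W) — all W, so L
n=22: →21(L), so W
n=23: →19(L), so W
n=24: →19(L), so W
n=25: →21(L), so W
n=26: →21(L), so W
n=27: →19(L), so W
n=28: →27(W), 24(W), 23(W), 20(W) — all W, so L
n=29: →28(L), so W
n=30: →29(W), 26(W), 25(W), 22(W) — all W, so L
n=31: →30(L), so W
n=32: →28(L), so W
The losing starting values of n are exactly the entries labelled L in this table (8 of them).

1, 3, 10, 12, 19, 21, 28, 30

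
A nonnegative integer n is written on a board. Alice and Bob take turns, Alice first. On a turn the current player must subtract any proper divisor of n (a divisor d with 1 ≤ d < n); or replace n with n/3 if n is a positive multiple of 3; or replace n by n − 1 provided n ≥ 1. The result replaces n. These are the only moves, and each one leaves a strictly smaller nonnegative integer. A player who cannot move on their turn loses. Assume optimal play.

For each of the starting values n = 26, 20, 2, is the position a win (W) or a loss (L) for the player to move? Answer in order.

Build the W/L table. Terminal = L. A non-terminal position is W if it has a move to some L; otherwise it is L.
n=0: no move → L
n=1: can move to 0, which is L ⇒ W
n=2: the only move is to 1(W), a W ⇒ L
n=3: can move to 2, which is L ⇒ W
n=4: can move to 2, which is L ⇒ W
n=5: the only move is to 4(W), a W ⇒ L
n=6: can move to 2, which is L ⇒ W
n=7: the only move is to 6(W), a W ⇒ L
n=8: can move to 7, which is L ⇒ W
n=9: moves to 3(W), 6(W), 8(W); every one is W ⇒ L
n=10: can move to 5, which is L ⇒ W
n=11: the only move is to 10(W), a W ⇒ L
n=12: can move to 9, which is L ⇒ W
n=13: the only move is to 12(W), a W ⇒ L
n=14: can move to 7, which is L ⇒ W
n=15: can move to 5, which is L ⇒ W
n=16: moves to 8(W), 12(W), 14(W), 15(W); every one is W ⇒ L
n=17: can move to 16, which is L ⇒ W
n=18: can move to 9, which is L ⇒ W
n=19: the only move is to 18(W), a W ⇒ L
n=20: can move to 16, which is L ⇒ W
n=21: can move to 7, which is L ⇒ W
n=22: can move to 11, which is L ⇒ W
n=23: the only move is to 22(W), a W ⇒ L
n=24: can move to 16, which is L ⇒ W
n=25: moves to 20(W), 24(W); every one is W ⇒ L
n=26: can move to 13, which is L ⇒ W

26: W, 20: W, 2: L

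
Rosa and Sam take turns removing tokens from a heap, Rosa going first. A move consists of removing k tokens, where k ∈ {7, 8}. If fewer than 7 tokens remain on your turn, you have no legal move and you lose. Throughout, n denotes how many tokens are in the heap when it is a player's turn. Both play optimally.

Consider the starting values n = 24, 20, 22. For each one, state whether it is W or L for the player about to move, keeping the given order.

24: W, 20: L, 22: W

Classify positions by backward induction: terminal positions (no move available) are L. From any other position, the mover wins iff some move reaches an L.
n=0: no move → L
n=1: no move → L
n=2: no move → L
n=3: no move → L
n=4: no move → L
n=5: no move → L
n=6: no move → L
n=7: →0(L), so W
n=8: →1(L), so W
n=9: →2(L), so W
n=10: →3(L), so W
n=11: →4(L), so W
n=12: →5(L), so W
n=13: →6(L), so W
n=14: →6(L), so W
n=15: →8(W), 7(W) — all W, so L
n=16: →9(W), 8(W) — all W, so L
n=17: →10(W), 9(W) — all W, so L
n=18: →11(W), 10(W) — all W, so L
n=19: →12(W), 11(W) — all W, so L
n=20: →13(W), 12(W) — all W, so L
n=21: →14(W), 13(W) — all W, so L
n=22: →15(L), so W
n=23: →16(L), so W
n=24: →17(L), so W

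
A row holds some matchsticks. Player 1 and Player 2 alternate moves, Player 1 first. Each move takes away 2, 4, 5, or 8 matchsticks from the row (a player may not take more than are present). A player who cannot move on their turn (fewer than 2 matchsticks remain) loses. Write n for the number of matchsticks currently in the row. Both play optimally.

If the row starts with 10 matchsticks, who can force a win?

Compute win/loss labels from the base case upward. A position with no move is L. Any other position is W if it can reach an L in one move, else L.
n=0: no move → L
n=1: no move → L
n=2: can move to 0, which is L ⇒ W
n=3: can move to 1, which is L ⇒ W
n=4: can move to 0, which is L ⇒ W
n=5: can move to 1, which is L ⇒ W
n=6: can move to 1, which is L ⇒ W
n=7: moves to 5(W), 3(W), 2(W); every one is W ⇒ L
n=8: can move to 0, which is L ⇒ W
n=9: can move to 7, which is L ⇒ W
n=10: moves to 8(W), 6(W), 5(W), 2(W); every one is W ⇒ L
The starting position 10 is L: whatever Player 1 does, the opponent receives a W position.

Player 2 wins.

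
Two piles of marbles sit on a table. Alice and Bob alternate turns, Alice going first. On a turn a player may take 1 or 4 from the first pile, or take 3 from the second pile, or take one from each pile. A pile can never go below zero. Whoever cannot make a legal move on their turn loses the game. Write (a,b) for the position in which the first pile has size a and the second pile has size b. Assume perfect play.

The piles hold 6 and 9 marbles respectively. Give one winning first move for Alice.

Label each position W (a win for the player to move) or L (a loss). A position with no legal move is L; any other position is W exactly when some move reaches an L, and L when every move reaches a W.
No move ever increases a pile, so every position that can arise here has a ≤ 6 and b ≤ 9; it is enough to label the cells with 0 ≤ a ≤ 6 and 0 ≤ b ≤ 9.
Every move lowers a or b (never raises either), so fill the grid row by row in increasing a, and left to right within a row: each cell's successors are then already labelled.
      b=0  b=1  b=2  b=3  b=4  b=5  b=6  b=7  b=8  b=9
a=0:    L    L    L    W    W    W    L    L    L    W
a=1:    W    W    W    W    L    L    W    W    W    W
a=2:    L    L    L    W    W    W    W    L    L    L
a=3:    W    W    W    W    L    L    L    W    W    W
a=4:    W    W    W    L    W    W    W    W    W    L
a=5:    L    L    L    W    W    W    L    L    L    W
a=6:    W    W    W    W    L    L    W    W    W    W
Cells with no legal move (terminal, hence L): (0,0), (0,1), (0,2).
The remaining L cells, each justified by listing all of its moves:
(0,6): →(0,3)(W) only, which is W, so L
(0,7): →(0,4)(W) only, which is W, so L
(0,8): →(0,5)(W) only, which is W, so L
(1,4): →(0,4)(W), (1,1)(W), (0,3)(W) — all W, so L
(1,5): →(0,5)(W), (1,2)(W), (0,4)(W) — all W, so L
(2,0): →(1,0)(W) only, which is W, so L
(2,1): →(1,1)(W), (1,0)(W) — all W, so L
(2,2): →(1,2)(W), (1,1)(W) — all W, so L
(2,7): →(1,7)(W), (2,4)(W), (1,6)(W) — all W, so L
(2,8): →(1,8)(W), (2,5)(W), (1,7)(W) — all W, so L
(2,9): →(1,9)(W), (2,6)(W), (1,8)(W) — all W, so L
(3,4): →(2,4)(W), (3,1)(W), (2,3)(W) — all W, so L
(3,5): →(2,5)(W), (3,2)(W), (2,4)(W) — all W, so L
(3,6): →(2,6)(W), (3,3)(W), (2,5)(W) — all W, so L
(4,3): →(3,3)(W), (0,3)(W), (4,0)(W), (3,2)(W) — all W, so L
(4,9): →(3,9)(W), (0,9)(W), (4,6)(W), (3,8)(W) — all W, so L
(5,0): →(4,0)(W), (1,0)(W) — all W, so L
(5,1): →(4,1)(W), (1,1)(W), (4,0)(W) — all W, so L
(5,2): →(4,2)(W), (1,2)(W), (4,1)(W) — all W, so L
(5,6): →(4,6)(W), (1,6)(W), (5,3)(W), (4,5)(W) — all W, so L
(5,7): →(4,7)(W), (1,7)(W), (5,4)(W), (4,6)(W) — all W, so L
(5,8): →(4,8)(W), (1,8)(W), (5,5)(W), (4,7)(W) — all W, so L
(6,4): →(5,4)(W), (2,4)(W), (6,1)(W), (5,3)(W) — all W, so L
(6,5): →(5,5)(W), (2,5)(W), (6,2)(W), (5,4)(W) — all W, so L
Every other cell has at least one move into one of the L cells above, so it is W.
From (6,9), the L positions reachable in one move are: (2,9), (5,8). Any move reaching one of these is winning.

Move to (2,9).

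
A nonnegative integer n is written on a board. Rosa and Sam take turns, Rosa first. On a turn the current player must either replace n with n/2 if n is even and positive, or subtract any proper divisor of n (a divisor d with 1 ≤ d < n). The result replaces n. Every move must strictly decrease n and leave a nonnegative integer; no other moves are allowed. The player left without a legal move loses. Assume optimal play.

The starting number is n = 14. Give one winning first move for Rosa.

Use the standard recursion: the mover loses at a terminal position; elsewhere, the mover wins exactly when some move hands the opponent an L position.
n=0: no move → L
n=1: no move → L
n=2: reaches L-position 1 → W
n=3: only reaches 2(W), which is W → L
n=4: reaches L-position 3 → W
n=5: only reaches 4(W), which is W → L
n=6: reaches L-position 3 → W
n=7: only reaches 6(W), which is W → L
n=8: reaches L-position 7 → W
n=9: only reaches 6(W), 8(W), all W → L
n=10: reaches L-position 5 → W
n=11: only reaches 10(W), which is W → L
n=12: reaches L-position 9 → W
n=13: only reaches 12(W), which is W → L
n=14: reaches L-position 7 → W
From 14, the L positions reachable in one move are: 7, 13. Any move reaching one of these is winning.

Move to 7.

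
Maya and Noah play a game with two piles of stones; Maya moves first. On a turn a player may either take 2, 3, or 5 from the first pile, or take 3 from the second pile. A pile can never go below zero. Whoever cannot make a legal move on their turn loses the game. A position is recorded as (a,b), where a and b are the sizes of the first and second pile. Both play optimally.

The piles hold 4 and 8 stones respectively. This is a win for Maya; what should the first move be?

Work bottom-up. With no move the player to move loses. Otherwise the position is W if at least one move leads to an L position for the opponent, and L if every move leads to a W.
No move ever increases a pile, so every position that can arise here has a ≤ 4 and b ≤ 8; it is enough to label the cells with 0 ≤ a ≤ 4 and 0 ≤ b ≤ 8.
Every move lowers a or b (never raises either), so fill the grid row by row in increasing a, and left to right within a row: each cell's successors are then already labelled.
      b=0  b=1  b=2  b=3  b=4  b=5  b=6  b=7  b=8
a=0:    L    L    L    W    W    W    L    L    L
a=1:    L    L    L    W    W    W    L    L    L
a=2:    W    W    W    L    L    L    W    W    W
a=3:    W    W    W    L    L    L    W    W    W
a=4:    W    W    W    W    W    W    W    W    W
Cells with no legal move (terminal, hence L): (0,0), (0,1), (0,2), (1,0), (1,1), (1,2).
The remaining L cells, each justified by listing all of its moves:
(0,6): the only move is to (0,3)(W), a W ⇒ L
(0,7): the only move is to (0,4)(W), a W ⇒ L
(0,8): the only move is to (0,5)(W), a W ⇒ L
(1,6): the only move is to (1,3)(W), a W ⇒ L
(1,7): the only move is to (1,4)(W), a W ⇒ L
(1,8): the only move is to (1,5)(W), a W ⇒ L
(2,3): moves to (0,3)(W), (2,0)(W); every one is W ⇒ L
(2,4): moves to (0,4)(W), (2,1)(W); every one is W ⇒ L
(2,5): moves to (0,5)(W), (2,2)(W); every one is W ⇒ L
(3,3): moves to (1,3)(W), (0,3)(W), (3,0)(W); every one is W ⇒ L
(3,4): moves to (1,4)(W), (0,4)(W), (3,1)(W); every one is W ⇒ L
(3,5): moves to (1,5)(W), (0,5)(W), (3,2)(W); every one is W ⇒ L
Every other cell has at least one move into one of the L cells above, so it is W.
From (4,8), the L positions reachable in one move are: (1,8).

Move to (1,8).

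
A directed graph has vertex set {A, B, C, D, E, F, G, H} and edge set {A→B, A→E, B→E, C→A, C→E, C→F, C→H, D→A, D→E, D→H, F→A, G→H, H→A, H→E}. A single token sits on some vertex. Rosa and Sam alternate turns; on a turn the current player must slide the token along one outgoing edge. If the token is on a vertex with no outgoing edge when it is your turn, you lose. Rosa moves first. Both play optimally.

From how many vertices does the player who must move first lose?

Work bottom-up. With no move the player to move loses. Otherwise the position is W if at least one move leads to an L position for the opponent, and L if every move leads to a W.
Every edge goes from a vertex to one that appears earlier in the order E, B, A, H, F, G, D, C, so processing vertices in that order labels each vertex after all of its successors.
E: no outgoing edge → L
B: →E(L), so W
A: →E(L), so W
H: →E(L), so W
F: →A(W) only, which is W, so L
G: →H(W) only, which is W, so L
D: →E(L), so W
C: →F(L), so W
The L vertices are E, F, G; that is 3 in all.

3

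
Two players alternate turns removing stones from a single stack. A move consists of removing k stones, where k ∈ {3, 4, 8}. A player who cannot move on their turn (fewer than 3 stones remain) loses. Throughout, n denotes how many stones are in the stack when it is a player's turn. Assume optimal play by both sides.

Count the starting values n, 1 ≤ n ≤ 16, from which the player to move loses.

6

Label each position W (a win for the player to move) or L (a loss). A position with no legal move is L; any other position is W exactly when some move reaches an L, and L when every move reaches a W.
n=0: no move → L
n=1: no move → L
n=2: no move → L
n=3: can move to 0, which is L ⇒ W
n=4: can move to 1, which is L ⇒ W
n=5: can move to 2, which is L ⇒ W
n=6: can move to 2, which is L ⇒ W
n=7: moves to 4(W), 3(W); every one is W ⇒ L
n=8: can move to 0, which is L ⇒ W
n=9: can move to 1, which is L ⇒ W
n=10: can move to 7, which is L ⇒ W
n=11: can move to 7, which is L ⇒ W
n=12: moves to 9(W), 8(W), 4(W); every one is W ⇒ L
n=13: moves to 10(W), 9(W), 5(W); every one is W ⇒ L
n=14: moves to 11(W), 10(W), 6(W); every one is W ⇒ L
n=15: can move to 12, which is L ⇒ W
n=16: can move to 13, which is L ⇒ W
L entries with 1 ≤ n ≤ 16 (n=0 is outside the asked range and is not counted): n = 1, 2, 7, 12, 13, 14; that makes 6.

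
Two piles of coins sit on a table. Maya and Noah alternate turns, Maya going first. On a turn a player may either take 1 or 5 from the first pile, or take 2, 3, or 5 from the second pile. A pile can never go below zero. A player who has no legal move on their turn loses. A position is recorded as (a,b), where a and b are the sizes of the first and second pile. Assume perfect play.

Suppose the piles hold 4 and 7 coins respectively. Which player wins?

Noah wins.

Compute win/loss labels from the base case upward. A position with no move is L. Any other position is W if it can reach an L in one move, else L.
No move ever increases a pile, so every position that can arise here has a ≤ 4 and b ≤ 7; it is enough to label the cells with 0 ≤ a ≤ 4 and 0 ≤ b ≤ 7.
Every move lowers a or b (never raises either), so fill the grid row by row in increasing a, and left to right within a row: each cell's successors are then already labelled.
      b=0  b=1  b=2  b=3  b=4  b=5  b=6  b=7
a=0:    L    L    W    W    W    W    W    L
a=1:    W    W    L    L    W    W    W    W
a=2:    L    L    W    W    W    W    W    L
a=3:    W    W    L    L    W    W    W    W
a=4:    L    L    W    W    W    W    W    L
Cells with no legal move (terminal, hence L): (0,0), (0,1).
The remaining L cells, each justified by listing all of its moves:
(0,7): only reaches (0,5)(W), (0,4)(W), (0,2)(W), all W → L
(1,2): only reaches (0,2)(W), (1,0)(W), all W → L
(1,3): only reaches (0,3)(W), (1,1)(W), (1,0)(W), all W → L
(2,0): only reaches (1,0)(W), which is W → L
(2,1): only reaches (1,1)(W), which is W → L
(2,7): only reaches (1,7)(W), (2,5)(W), (2,4)(W), (2,2)(W), all W → L
(3,2): only reaches (2,2)(W), (3,0)(W), all W → L
(3,3): only reaches (2,3)(W), (3,1)(W), (3,0)(W), all W → L
(4,0): only reaches (3,0)(W), which is W → L
(4,1): only reaches (3,1)(W), which is W → L
(4,7): only reaches (3,7)(W), (4,5)(W), (4,4)(W), (4,2)(W), all W → L
Every other cell has at least one move into one of the L cells above, so it is W.
Every move from (4,7) reaches a W position, so the mover loses.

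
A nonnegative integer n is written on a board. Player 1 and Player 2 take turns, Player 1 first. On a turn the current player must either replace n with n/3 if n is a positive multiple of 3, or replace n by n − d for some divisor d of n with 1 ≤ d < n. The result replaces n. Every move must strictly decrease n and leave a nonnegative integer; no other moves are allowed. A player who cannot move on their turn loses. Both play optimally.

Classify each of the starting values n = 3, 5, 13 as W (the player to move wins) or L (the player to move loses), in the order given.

Label each position W (a win for the player to move) or L (a loss). A position with no legal move is L; any other position is W exactly when some move reaches an L, and L when every move reaches a W.
n=0: no move → L
n=1: no move → L
n=2: W (go to 1, an L position)
n=3: W (go to 1, an L position)
n=4: L (options 2(W), 3(W) are all W)
n=5: W (go to 4, an L position)
n=6: W (go to 4, an L position)
n=7: L (sole option 6(W) is W)
n=8: W (go to 4, an L position)
n=9: L (options 3(W), 6(W), 8(W) are all W)
n=10: W (go to 9, an L position)
n=11: L (sole option 10(W) is W)
n=12: W (go to 4, an L position)
n=13: L (sole option 12(W) is W)

3: W, 5: W, 13: L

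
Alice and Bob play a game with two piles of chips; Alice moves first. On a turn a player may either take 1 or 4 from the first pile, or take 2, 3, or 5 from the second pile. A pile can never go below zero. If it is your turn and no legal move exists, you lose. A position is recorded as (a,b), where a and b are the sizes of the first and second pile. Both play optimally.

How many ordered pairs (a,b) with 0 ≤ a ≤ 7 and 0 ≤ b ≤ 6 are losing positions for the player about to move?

16

Classify positions by backward induction: terminal positions (no move available) are L. From any other position, the mover wins iff some move reaches an L.
Every move lowers a or b (never raises either), so fill the grid row by row in increasing a, and left to right within a row: each cell's successors are then already labelled.
      b=0  b=1  b=2  b=3  b=4  b=5  b=6
a=0:    L    L    W    W    W    W    W
a=1:    W    W    L    L    W    W    W
a=2:    L    L    W    W    W    W    W
a=3:    W    W    L    L    W    W    W
a=4:    W    W    W    W    L    L    W
a=5:    L    L    W    W    W    W    W
a=6:    W    W    L    L    W    W    W
a=7:    L    L    W    W    W    W    W
Cells with no legal move (terminal, hence L): (0,0), (0,1).
The remaining L cells, each justified by listing all of its moves:
(1,2): L (options (0,2)(W), (1,0)(W) are all W)
(1,3): L (options (0,3)(W), (1,1)(W), (1,0)(W) are all W)
(2,0): L (sole option (1,0)(W) is W)
(2,1): L (sole option (1,1)(W) is W)
(3,2): L (options (2,2)(W), (3,0)(W) are all W)
(3,3): L (options (2,3)(W), (3,1)(W), (3,0)(W) are all W)
(4,4): L (options (3,4)(W), (0,4)(W), (4,2)(W), (4,1)(W) are all W)
(4,5): L (options (3,5)(W), (0,5)(W), (4,3)(W), (4,2)(W), (4,0)(W) are all W)
(5,0): L (options (4,0)(W), (1,0)(W) are all W)
(5,1): L (options (4,1)(W), (1,1)(W) are all W)
(6,2): L (options (5,2)(W), (2,2)(W), (6,0)(W) are all W)
(6,3): L (options (5,3)(W), (2,3)(W), (6,1)(W), (6,0)(W) are all W)
(7,0): L (options (6,0)(W), (3,0)(W) are all W)
(7,1): L (options (6,1)(W), (3,1)(W) are all W)
Every other cell has at least one move into one of the L cells above, so it is W.
L cells per row: a=0: 2, a=1: 2, a=2: 2, a=3: 2, a=4: 2, a=5: 2, a=6: 2, a=7: 2; total 16.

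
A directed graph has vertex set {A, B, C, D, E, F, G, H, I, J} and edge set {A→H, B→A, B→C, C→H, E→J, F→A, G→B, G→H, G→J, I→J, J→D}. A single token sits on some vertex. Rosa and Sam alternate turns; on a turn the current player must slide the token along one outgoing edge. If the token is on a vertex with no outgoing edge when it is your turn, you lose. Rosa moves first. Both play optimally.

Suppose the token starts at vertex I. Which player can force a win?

Sam wins.

Work bottom-up. With no move the player to move loses. Otherwise the position is W if at least one move leads to an L position for the opponent, and L if every move leads to a W.
Every edge goes from a vertex to one that appears earlier in the order H, D, A, J, C, B, G, I, F, E, so processing vertices in that order labels each vertex after all of its successors.
H: no outgoing edge → L
D: no outgoing edge → L
A: can move to H, which is L ⇒ W
J: can move to D, which is L ⇒ W
C: can move to H, which is L ⇒ W
B: moves to C(W), A(W); every one is W ⇒ L
G: can move to B, which is L ⇒ W
I: the only move is to J(W), a W ⇒ L
F: the only move is to A(W), a W ⇒ L
E: the only move is to J(W), a W ⇒ L
The starting position I is L: whatever Rosa does, the opponent receives a W position.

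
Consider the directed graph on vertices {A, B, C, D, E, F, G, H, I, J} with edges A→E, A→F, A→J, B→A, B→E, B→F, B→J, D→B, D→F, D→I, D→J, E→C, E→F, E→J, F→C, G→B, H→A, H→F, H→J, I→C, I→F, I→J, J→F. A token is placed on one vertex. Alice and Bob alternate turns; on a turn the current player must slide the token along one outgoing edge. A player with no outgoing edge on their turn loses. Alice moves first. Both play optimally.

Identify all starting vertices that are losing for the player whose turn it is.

Compute win/loss labels from the base case upward. A position with no move is L. Any other position is W if it can reach an L in one move, else L.
Every edge goes from a vertex to one that appears earlier in the order C, F, J, E, A, I, B, G, H, D, so processing vertices in that order labels each vertex after all of its successors.
C: no outgoing edge → L
F: →C(L), so W
J: →F(W) only, which is W, so L
E: →J(L), so W
A: →J(L), so W
I: →J(L), so W
B: →J(L), so W
G: →B(W) only, which is W, so L
H: →J(L), so W
D: →J(L), so W
The losing starting vertices are exactly the entries labelled L in this table (3 of them).

C, G, J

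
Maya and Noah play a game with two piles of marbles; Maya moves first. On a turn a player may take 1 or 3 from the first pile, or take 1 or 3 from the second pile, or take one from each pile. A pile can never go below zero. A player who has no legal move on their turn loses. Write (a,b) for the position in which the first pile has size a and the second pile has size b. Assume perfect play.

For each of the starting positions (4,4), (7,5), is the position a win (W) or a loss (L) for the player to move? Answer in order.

(4,4): L, (7,5): W

Positions with no move are L. A position that does have a move is losing for the player to move precisely when every available move leads to a winning position for the opponent. Fill in the labels:
No move ever increases a pile, so every position that can arise here has a ≤ 7 and b ≤ 5; it is enough to label the cells with 0 ≤ a ≤ 7 and 0 ≤ b ≤ 5.
Every move lowers a or b (never raises either), so fill the grid row by row in increasing a, and left to right within a row: each cell's successors are then already labelled.
      b=0  b=1  b=2  b=3  b=4  b=5
a=0:    L    W    L    W    L    W
a=1:    W    W    W    W    W    W
a=2:    L    W    L    W    L    W
a=3:    W    W    W    W    W    W
a=4:    L    W    L    W    L    W
a=5:    W    W    W    W    W    W
a=6:    L    W    L    W    L    W
a=7:    W    W    W    W    W    W
Cells with no legal move (terminal, hence L): (0,0).
The remaining L cells, each justified by listing all of its moves:
(0,2): →(0,1)(W) only, which is W, so L
(0,4): →(0,3)(W), (0,1)(W) — all W, so L
(2,0): →(1,0)(W) only, which is W, so L
(2,2): →(1,2)(W), (2,1)(W), (1,1)(W) — all W, so L
(2,4): →(1,4)(W), (2,3)(W), (2,1)(W), (1,3)(W) — all W, so L
(4,0): →(3,0)(W), (1,0)(W) — all W, so L
(4,2): →(3,2)(W), (1,2)(W), (4,1)(W), (3,1)(W) — all W, so L
(4,4): →(3,4)(W), (1,4)(W), (4,3)(W), (4,1)(W), (3,3)(W) — all W, so L
(6,0): →(5,0)(W), (3,0)(W) — all W, so L
(6,2): →(5,2)(W), (3,2)(W), (6,1)(W), (5,1)(W) — all W, so L
(6,4): →(5,4)(W), (3,4)(W), (6,3)(W), (6,1)(W), (5,3)(W) — all W, so L
Every other cell has at least one move into one of the L cells above, so it is W.
(4,4): one of the L cells justified above, so L
(7,5): the move to (6,4) reaches an L cell, so W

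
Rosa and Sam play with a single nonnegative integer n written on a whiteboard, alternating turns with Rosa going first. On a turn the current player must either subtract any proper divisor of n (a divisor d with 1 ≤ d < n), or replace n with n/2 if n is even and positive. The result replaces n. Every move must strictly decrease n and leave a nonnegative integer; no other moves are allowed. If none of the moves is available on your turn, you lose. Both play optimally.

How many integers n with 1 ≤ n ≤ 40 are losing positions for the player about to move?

Build the W/L table. Terminal = L. A non-terminal position is W if it has a move to some L; otherwise it is L.
n=0: no move → L
n=1: no move → L
n=2: →1(L), so W
n=3: →2(W) only, which is W, so L
n=4: →3(L), so W
n=5: →4(W) only, which is W, so L
n=6: →3(L), so W
n=7: →6(W) only, which is W, so L
n=8: →7(L), so W
n=9: →6(W), 8(W) — all W, so L
n=10: →5(L), so W
n=11: →10(W) only, which is W, so L
n=12: →9(L), so W
n=13: →12(W) only, which is W, so L
n=14: →7(L), so W
n=15: →10(W), 12(W), 14(W) — all W, so L
n=16: →15(L), so W
n=17: →16(W) only, which is W, so L
n=18: →9(L), so W
n=19: →18(W) only, which is W, so L
n=20: →15(L), so W
n=21: →14(W), 18(W), 20(W) — all W, so L
n=22: →11(L), so W
n=23: →22(W) only, which is W, so L
n=24: →21(L), so W
n=25: →20(W), 24(W) — all W, so L
n=26: →13(L), so W
n=27: →18(W), 24(W), 26(W) — all W, so L
n=28: →21(L), so W
n=29: →28(W) only, which is W, so L
n=30: →15(L), so W
n=31: →30(W) only, which is W, so L
n=32: →31(L), so W
n=33: →22(W), 30(W), 32(W) — all W, so L
n=34: →17(L), so W
n=35: →28(W), 30(W), 34(W) — all W, so L
n=36: →27(L), so W
n=37: →36(W) only, which is W, so L
n=38: →19(L), so W
n=39: →26(W), 36(W), 38(W) — all W, so L
n=40: →35(L), so W
L entries with 1 ≤ n ≤ 40 (n=0 is outside the asked range and is not counted): n = 1, 3, 5, 7, 9, 11, 13, 15, 17, 19, 21, 23, 25, 27, 29, 31, 33, 35, 37, 39; that makes 20.

20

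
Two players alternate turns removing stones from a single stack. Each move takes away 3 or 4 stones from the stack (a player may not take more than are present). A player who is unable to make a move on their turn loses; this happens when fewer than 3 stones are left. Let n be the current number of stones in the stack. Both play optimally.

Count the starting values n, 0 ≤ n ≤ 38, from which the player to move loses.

Compute win/loss labels from the base case upward. A position with no move is L. Any other position is W if it can reach an L in one move, else L.
n=0: no move → L
n=1: no move → L
n=2: no move → L
n=3: reaches L-position 0 → W
n=4: reaches L-position 1 → W
n=5: reaches L-position 2 → W
n=6: reaches L-position 2 → W
n=7: only reaches 4(W), 3(W), all W → L
n=8: only reaches 5(W), 4(W), all W → L
n=9: only reaches 6(W), 5(W), all W → L
n=10: reaches L-position 7 → W
n=11: reaches L-position 8 → W
n=12: reaches L-position 9 → W
n=13: reaches L-position 9 → W
n=14: only reaches 11(W), 10(W), all W → L
n=15: only reaches 12(W), 11(W), all W → L
n=16: only reaches 13(W), 12(W), all W → L
n=17: reaches L-position 14 → W
n=18: reaches L-position 15 → W
n=19: reaches L-position 16 → W
n=20: reaches L-position 16 → W
n=21: only reaches 18(W), 17(W), all W → L
n=22: only reaches 19(W), 18(W), all W → L
n=23: only reaches 20(W), 19(W), all W → L
n=24: reaches L-position 21 → W
n=25: reaches L-position 22 → W
n=26: reaches L-position 23 → W
n=27: reaches L-position 23 → W
n=28: only reaches 25(W), 24(W), all W → L
n=29: only reaches 26(W), 25(W), all W → L
n=30: only reaches 27(W), 26(W), all W → L
n=31: reaches L-position 28 → W
n=32: reaches L-position 29 → W
n=33: reaches L-position 30 → W
n=34: reaches L-position 30 → W
n=35: only reaches 32(W), 31(W), all W → L
n=36: only reaches 33(W), 32(W), all W → L
n=37: only reaches 34(W), 33(W), all W → L
n=38: reaches L-position 35 → W
L entries with 0 ≤ n ≤ 38: n = 0, 1, 2, 7, 8, 9, 14, 15, 16, 21, 22, 23, 28, 29, 30, 35, 36, 37; that makes 18.

18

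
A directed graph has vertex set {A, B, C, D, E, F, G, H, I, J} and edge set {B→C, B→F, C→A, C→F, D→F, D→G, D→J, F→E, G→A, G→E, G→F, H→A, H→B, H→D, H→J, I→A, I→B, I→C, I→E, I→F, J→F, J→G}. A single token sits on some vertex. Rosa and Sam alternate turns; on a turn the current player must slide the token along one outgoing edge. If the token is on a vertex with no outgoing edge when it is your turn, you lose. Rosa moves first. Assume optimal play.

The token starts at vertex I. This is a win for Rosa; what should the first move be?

Label each position W (a win for the player to move) or L (a loss). A position with no legal move is L; any other position is W exactly when some move reaches an L, and L when every move reaches a W.
Every edge goes from a vertex to one that appears earlier in the order E, A, F, G, C, B, J, D, I, H, so processing vertices in that order labels each vertex after all of its successors.
E: no outgoing edge → L
A: no outgoing edge → L
F: →E(L), so W
G: →A(L), so W
C: →A(L), so W
B: →C(W), F(W) — all W, so L
J: →G(W), F(W) — all W, so L
D: →J(L), so W
I: →B(L), so W
H: →J(L), so W
From I, the L positions reachable in one move are: B, A, E. Any move reaching one of these is winning.

Move to B.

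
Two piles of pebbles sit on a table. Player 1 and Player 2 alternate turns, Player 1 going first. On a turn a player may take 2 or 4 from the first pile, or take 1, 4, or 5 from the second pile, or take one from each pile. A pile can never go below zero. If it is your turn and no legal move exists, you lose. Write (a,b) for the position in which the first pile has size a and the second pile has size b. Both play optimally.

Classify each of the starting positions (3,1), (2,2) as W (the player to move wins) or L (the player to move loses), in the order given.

Label each position W (a win for the player to move) or L (a loss). A position with no legal move is L; any other position is W exactly when some move reaches an L, and L when every move reaches a W.
No move ever increases a pile, so every position that can arise here has a ≤ 3 and b ≤ 2; it is enough to label the cells with 0 ≤ a ≤ 3 and 0 ≤ b ≤ 2.
Every move lowers a or b (never raises either), so fill the grid row by row in increasing a, and left to right within a row: each cell's successors are then already labelled.
      b=0  b=1  b=2
a=0:    L    W    L
a=1:    L    W    L
a=2:    W    W    W
a=3:    W    L    W
Cells with no legal move (terminal, hence L): (0,0), (1,0).
The remaining L cells, each justified by listing all of its moves:
(0,2): only reaches (0,1)(W), which is W → L
(1,2): only reaches (1,1)(W), (0,1)(W), all W → L
(3,1): only reaches (1,1)(W), (3,0)(W), (2,0)(W), all W → L
Every other cell has at least one move into one of the L cells above, so it is W.
(3,1): one of the L cells justified above, so L
(2,2): the move to (0,2) reaches an L cell, so W

(3,1): L, (2,2): W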